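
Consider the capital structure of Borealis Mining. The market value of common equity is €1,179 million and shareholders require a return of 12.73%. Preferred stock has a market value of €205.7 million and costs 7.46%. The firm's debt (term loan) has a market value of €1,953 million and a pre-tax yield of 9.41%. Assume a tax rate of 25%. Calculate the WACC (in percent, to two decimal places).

Total capital V = 1179 + 205.7 + 1953 = 3337.7.
Equity: weight = 1179/3337.7 = 0.3532; cost = 12.73%.
Preferred: weight = 205.7/3337.7 = 0.0616; cost = 7.46%.
Term loan: weight = 1953/3337.7 = 0.5851; after-tax cost = 9.41% × (1 − 25%) = 7.0575%.
WACC = 0.3532 × 12.7300% + 0.0616 × 7.4600% + 0.5851 × 7.0575% = 9.0860%.

9.09%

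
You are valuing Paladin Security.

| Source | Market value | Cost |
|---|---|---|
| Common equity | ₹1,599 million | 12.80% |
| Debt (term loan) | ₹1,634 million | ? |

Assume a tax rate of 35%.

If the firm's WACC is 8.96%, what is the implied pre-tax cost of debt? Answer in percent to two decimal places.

8.00%

Total capital V = 1599 + 1634 = 3233.
Equity weight = 1599/3233 = 0.4946.
Term loan weight = 1634/3233 = 0.5054.
Equity contribution = 0.4946 × 12.8% = 6.3307%.
Remaining for debt = 8.96% − 6.3307% = 2.6293%.
Rd × (1 − 35%) × 0.5054 = 2.6293%  ⇒  Rd = 8.0035%.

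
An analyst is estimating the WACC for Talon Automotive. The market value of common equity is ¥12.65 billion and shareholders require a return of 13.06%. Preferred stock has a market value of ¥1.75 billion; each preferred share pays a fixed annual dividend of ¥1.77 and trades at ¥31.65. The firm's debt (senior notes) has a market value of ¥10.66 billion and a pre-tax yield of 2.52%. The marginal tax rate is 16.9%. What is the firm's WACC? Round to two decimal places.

7.87%

Cost of preferred: Rp = 1.77 / 31.65 = 5.5924%.
Total capital V = 12.65 + 1.75 + 10.66 = 25.06.
Equity: weight = 12.65/25.06 = 0.5048; cost = 13.06%.
Preferred: weight = 1.75/25.06 = 0.0698; cost = 5.5924%.
Senior notes: weight = 10.66/25.06 = 0.4254; after-tax cost = 2.52% × (1 − 16.9%) = 2.0941%.
WACC = 0.5048 × 13.0600% + 0.0698 × 5.5924% + 0.4254 × 2.0941% = 7.8739%.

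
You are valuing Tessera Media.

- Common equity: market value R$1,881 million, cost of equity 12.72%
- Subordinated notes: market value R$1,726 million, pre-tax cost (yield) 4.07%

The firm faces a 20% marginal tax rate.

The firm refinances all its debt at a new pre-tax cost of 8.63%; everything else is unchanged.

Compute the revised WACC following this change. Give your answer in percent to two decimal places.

9.94%

After the change:
Total capital V = 1881 + 1726 = 3607.
Equity: weight = 1881/3607 = 0.5215; cost = 12.72%.
Subordinated notes: weight = 1726/3607 = 0.4785; after-tax cost = 8.63% × (1 − 20%) = 6.9040%.
WACC = 0.5215 × 12.7200% + 0.4785 × 6.9040% = 9.9370%.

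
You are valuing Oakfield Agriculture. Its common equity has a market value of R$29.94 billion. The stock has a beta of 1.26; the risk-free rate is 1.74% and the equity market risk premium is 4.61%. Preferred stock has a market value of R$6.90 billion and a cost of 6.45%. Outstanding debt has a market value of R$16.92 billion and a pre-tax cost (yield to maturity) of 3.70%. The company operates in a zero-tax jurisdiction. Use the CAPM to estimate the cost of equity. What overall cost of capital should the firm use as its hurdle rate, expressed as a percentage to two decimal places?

Cost of equity via CAPM: Re = 1.74% + 1.26 × 4.61% = 7.5486%.
Total capital V = 29.94 + 6.9 + 16.92 = 53.76.
Equity: weight = 29.94/53.76 = 0.5569; cost = 7.5486%.
Preferred: weight = 6.9/53.76 = 0.1283; cost = 6.45%.
Debt: weight = 16.92/53.76 = 0.3147; after-tax cost = 3.7% × (1 − 0%) = 3.7000%.
WACC = 0.5569 × 7.5486% + 0.1283 × 6.4500% + 0.3147 × 3.7000% = 6.1963%.

6.20%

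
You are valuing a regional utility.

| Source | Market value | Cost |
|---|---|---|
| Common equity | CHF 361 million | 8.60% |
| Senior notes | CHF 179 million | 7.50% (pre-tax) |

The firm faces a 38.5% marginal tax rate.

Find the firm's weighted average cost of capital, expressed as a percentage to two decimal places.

Total capital V = 361 + 179 = 540.
Equity: weight = 361/540 = 0.6685; cost = 8.6%.
Senior notes: weight = 179/540 = 0.3315; after-tax cost = 7.5% × (1 − 38.5%) = 4.6125%.
WACC = 0.6685 × 8.6000% + 0.3315 × 4.6125% = 7.2782%.

7.28%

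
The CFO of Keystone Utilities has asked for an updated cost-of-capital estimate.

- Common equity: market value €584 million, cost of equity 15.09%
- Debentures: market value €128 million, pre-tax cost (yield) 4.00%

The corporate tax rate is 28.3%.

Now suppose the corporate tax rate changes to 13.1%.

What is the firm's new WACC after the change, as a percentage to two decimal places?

13.00%

After the change:
Total capital V = 584 + 128 = 712.
Equity: weight = 584/712 = 0.8202; cost = 15.09%.
Debentures: weight = 128/712 = 0.1798; after-tax cost = 4% × (1 − 13.1%) = 3.4760%.
WACC = 0.8202 × 15.0900% + 0.1798 × 3.4760% = 13.0021%.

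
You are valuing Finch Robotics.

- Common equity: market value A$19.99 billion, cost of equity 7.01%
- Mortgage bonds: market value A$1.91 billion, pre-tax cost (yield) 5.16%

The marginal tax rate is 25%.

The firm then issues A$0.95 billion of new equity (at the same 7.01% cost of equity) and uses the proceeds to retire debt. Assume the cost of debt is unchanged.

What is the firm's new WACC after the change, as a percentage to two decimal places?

6.87%

After the change:
Total capital V = 20.94 + 0.96 = 21.9.
Equity: weight = 20.94/21.9 = 0.9562; cost = 7.01%.
Mortgage bonds: weight = 0.96/21.9 = 0.0438; after-tax cost = 5.16% × (1 − 25%) = 3.8700%.
WACC = 0.9562 × 7.0100% + 0.0438 × 3.8700% = 6.8724%.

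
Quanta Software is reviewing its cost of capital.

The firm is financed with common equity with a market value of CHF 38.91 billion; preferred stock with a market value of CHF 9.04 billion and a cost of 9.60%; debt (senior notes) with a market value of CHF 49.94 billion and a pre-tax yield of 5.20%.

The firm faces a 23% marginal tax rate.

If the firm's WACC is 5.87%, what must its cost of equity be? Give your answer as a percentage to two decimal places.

Total capital V = 38.91 + 9.04 + 49.94 = 97.89.
Equity weight = 38.91/97.89 = 0.3975.
Preferred weight = 9.04/97.89 = 0.0923.
Senior notes weight = 49.94/97.89 = 0.5102.
Debt contribution = 0.5102 × 5.2% × (1 − 23%) = 2.0427%.
Preferred contribution = 0.0923 × 9.6% = 0.8865%.
Required equity contribution = 5.87% − 2.9292% = 2.9408%.
Re = 2.9408% / 0.3975 = 7.3984%.

7.40%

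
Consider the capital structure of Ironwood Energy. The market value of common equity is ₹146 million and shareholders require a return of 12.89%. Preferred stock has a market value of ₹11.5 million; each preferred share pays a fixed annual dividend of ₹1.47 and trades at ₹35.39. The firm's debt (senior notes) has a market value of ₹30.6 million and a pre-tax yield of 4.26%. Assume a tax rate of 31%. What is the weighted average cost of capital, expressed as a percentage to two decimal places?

Cost of preferred: Rp = 1.47 / 35.39 = 4.1537%.
Total capital V = 146 + 11.5 + 30.6 = 188.1.
Equity: weight = 146/188.1 = 0.7762; cost = 12.89%.
Preferred: weight = 11.5/188.1 = 0.0611; cost = 4.1537%.
Senior notes: weight = 30.6/188.1 = 0.1627; after-tax cost = 4.26% × (1 − 31%) = 2.9394%.
WACC = 0.7762 × 12.8900% + 0.0611 × 4.1537% + 0.1627 × 2.9394% = 10.7371%.

10.74%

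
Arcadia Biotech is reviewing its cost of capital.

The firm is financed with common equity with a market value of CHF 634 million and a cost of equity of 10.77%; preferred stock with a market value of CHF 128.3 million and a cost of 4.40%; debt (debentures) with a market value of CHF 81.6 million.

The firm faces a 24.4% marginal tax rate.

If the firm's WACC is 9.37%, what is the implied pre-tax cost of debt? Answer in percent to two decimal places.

Total capital V = 634 + 128.3 + 81.6 = 843.9.
Equity weight = 634/843.9 = 0.7513.
Preferred weight = 128.3/843.9 = 0.1520.
Debentures weight = 81.6/843.9 = 0.0967.
Equity contribution = 0.7513 × 10.77% = 8.0912%.
Preferred contribution = 0.1520 × 4.4% = 0.6689%.
Remaining for debt = 9.37% − 8.7602% = 0.6098%.
Rd × (1 − 24.4%) × 0.0967 = 0.6098%  ⇒  Rd = 8.3425%.

8.34%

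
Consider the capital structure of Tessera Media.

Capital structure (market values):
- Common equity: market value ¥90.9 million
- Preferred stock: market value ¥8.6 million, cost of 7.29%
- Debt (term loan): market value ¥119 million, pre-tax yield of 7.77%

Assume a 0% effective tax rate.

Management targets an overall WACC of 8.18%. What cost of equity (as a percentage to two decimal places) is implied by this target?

Total capital V = 90.9 + 8.6 + 119 = 218.5.
Equity weight = 90.9/218.5 = 0.4160.
Preferred weight = 8.6/218.5 = 0.0394.
Term loan weight = 119/218.5 = 0.5446.
Debt contribution = 0.5446 × 7.77% × (1 − 0%) = 4.2317%.
Preferred contribution = 0.0394 × 7.29% = 0.2869%.
Required equity contribution = 8.18% − 4.5186% = 3.6614%.
Re = 3.6614% / 0.4160 = 8.8009%.

8.80%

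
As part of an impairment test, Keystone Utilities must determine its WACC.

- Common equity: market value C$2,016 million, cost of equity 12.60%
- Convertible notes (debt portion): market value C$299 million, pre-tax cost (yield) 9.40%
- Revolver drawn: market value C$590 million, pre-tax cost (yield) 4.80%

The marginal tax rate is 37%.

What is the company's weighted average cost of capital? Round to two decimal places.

9.97%

Total capital V = 2016 + 299 + 590 = 2905.
Equity: weight = 2016/2905 = 0.6940; cost = 12.6%.
Convertible notes (debt portion): weight = 299/2905 = 0.1029; after-tax cost = 9.4% × (1 − 37%) = 5.9220%.
Revolver drawn: weight = 590/2905 = 0.2031; after-tax cost = 4.8% × (1 − 37%) = 3.0240%.
WACC = 0.6940 × 12.6000% + 0.1029 × 5.9220% + 0.2031 × 3.0240% = 9.9678%.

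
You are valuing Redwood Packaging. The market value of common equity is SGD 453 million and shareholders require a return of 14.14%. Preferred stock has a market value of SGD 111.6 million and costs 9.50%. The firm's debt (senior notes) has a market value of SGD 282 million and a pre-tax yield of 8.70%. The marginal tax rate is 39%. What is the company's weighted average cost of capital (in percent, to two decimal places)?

Total capital V = 453 + 111.6 + 282 = 846.6.
Equity: weight = 453/846.6 = 0.5351; cost = 14.14%.
Preferred: weight = 111.6/846.6 = 0.1318; cost = 9.5%.
Senior notes: weight = 282/846.6 = 0.3331; after-tax cost = 8.7% × (1 − 39%) = 5.3070%.
WACC = 0.5351 × 14.1400% + 0.1318 × 9.5000% + 0.3331 × 5.3070% = 10.5861%.

10.59%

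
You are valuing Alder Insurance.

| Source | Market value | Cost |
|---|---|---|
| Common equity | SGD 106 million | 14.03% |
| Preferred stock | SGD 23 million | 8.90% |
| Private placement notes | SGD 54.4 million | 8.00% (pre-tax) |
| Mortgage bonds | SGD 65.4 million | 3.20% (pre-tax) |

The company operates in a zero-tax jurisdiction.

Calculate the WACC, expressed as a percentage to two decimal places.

Total capital V = 106 + 23 + 54.4 + 65.4 = 248.8.
Equity: weight = 106/248.8 = 0.4260; cost = 14.03%.
Preferred: weight = 23/248.8 = 0.0924; cost = 8.9%.
Private placement notes: weight = 54.4/248.8 = 0.2186; after-tax cost = 8% × (1 − 0%) = 8.0000%.
Mortgage bonds: weight = 65.4/248.8 = 0.2629; after-tax cost = 3.2% × (1 − 0%) = 3.2000%.
WACC = 0.4260 × 14.0300% + 0.0924 × 8.9000% + 0.2186 × 8.0000% + 0.2629 × 3.2000% = 9.3905%.

9.39%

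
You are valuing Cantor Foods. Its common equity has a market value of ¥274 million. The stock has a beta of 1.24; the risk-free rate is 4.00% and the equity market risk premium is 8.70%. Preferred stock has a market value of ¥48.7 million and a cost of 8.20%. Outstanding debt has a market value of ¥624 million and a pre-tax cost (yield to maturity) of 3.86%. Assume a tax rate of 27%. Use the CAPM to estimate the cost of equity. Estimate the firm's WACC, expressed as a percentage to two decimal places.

6.56%

Cost of equity via CAPM: Re = 4.0% + 1.24 × 8.7% = 14.7880%.
Total capital V = 274 + 48.7 + 624 = 946.7.
Equity: weight = 274/946.7 = 0.2894; cost = 14.788%.
Preferred: weight = 48.7/946.7 = 0.0514; cost = 8.2%.
Debt: weight = 624/946.7 = 0.6591; after-tax cost = 3.86% × (1 − 27%) = 2.8178%.
WACC = 0.2894 × 14.7880% + 0.0514 × 8.2000% + 0.6591 × 2.8178% = 6.5592%.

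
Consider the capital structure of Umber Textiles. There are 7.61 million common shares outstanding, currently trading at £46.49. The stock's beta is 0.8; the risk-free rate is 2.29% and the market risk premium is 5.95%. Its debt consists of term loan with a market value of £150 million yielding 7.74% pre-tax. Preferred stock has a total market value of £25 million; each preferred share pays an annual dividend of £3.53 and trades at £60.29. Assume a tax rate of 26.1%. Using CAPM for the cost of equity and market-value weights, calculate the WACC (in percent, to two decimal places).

6.62%

Cost of equity via CAPM: Re = 2.29% + 0.8 × 5.95% = 7.0500%.
Cost of preferred: Rp = 3.53 / 60.29 = 5.8550%.
Market value of equity E = 46.49 × 7.61m = 353.7889m.
Total capital V = 353.7889 + 25 + 150 = 528.7889.
Equity: weight = 353.7889/528.7889 = 0.6691; cost = 7.05%.
Preferred: weight = 25/528.7889 = 0.0473; cost = 5.855%.
Term loan: weight = 150/528.7889 = 0.2837; after-tax cost = 7.74% × (1 − 26.1%) = 5.7199%.
WACC = 0.6691 × 7.0500% + 0.0473 × 5.8550% + 0.2837 × 5.7199% = 6.6162%.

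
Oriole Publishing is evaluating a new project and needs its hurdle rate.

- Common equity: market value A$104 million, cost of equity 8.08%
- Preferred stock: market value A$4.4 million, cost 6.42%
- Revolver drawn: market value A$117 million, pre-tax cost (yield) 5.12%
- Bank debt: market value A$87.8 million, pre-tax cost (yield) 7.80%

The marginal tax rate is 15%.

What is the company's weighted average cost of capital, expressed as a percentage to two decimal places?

6.26%

Total capital V = 104 + 4.4 + 117 + 87.8 = 313.2.
Equity: weight = 104/313.2 = 0.3321; cost = 8.08%.
Preferred: weight = 4.4/313.2 = 0.0140; cost = 6.42%.
Revolver drawn: weight = 117/313.2 = 0.3736; after-tax cost = 5.12% × (1 − 15%) = 4.3520%.
Bank debt: weight = 87.8/313.2 = 0.2803; after-tax cost = 7.8% × (1 − 15%) = 6.6300%.
WACC = 0.3321 × 8.0800% + 0.0140 × 6.4200% + 0.3736 × 4.3520% + 0.2803 × 6.6300% = 6.2576%.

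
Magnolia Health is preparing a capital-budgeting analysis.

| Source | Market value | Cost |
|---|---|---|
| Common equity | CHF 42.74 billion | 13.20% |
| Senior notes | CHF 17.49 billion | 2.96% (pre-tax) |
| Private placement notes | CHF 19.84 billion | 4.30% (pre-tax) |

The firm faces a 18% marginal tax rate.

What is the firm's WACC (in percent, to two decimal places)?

8.45%

Total capital V = 42.74 + 17.49 + 19.84 = 80.07.
Equity: weight = 42.74/80.07 = 0.5338; cost = 13.2%.
Senior notes: weight = 17.49/80.07 = 0.2184; after-tax cost = 2.96% × (1 − 18%) = 2.4272%.
Private placement notes: weight = 19.84/80.07 = 0.2478; after-tax cost = 4.3% × (1 − 18%) = 3.5260%.
WACC = 0.5338 × 13.2000% + 0.2184 × 2.4272% + 0.2478 × 3.5260% = 8.4498%.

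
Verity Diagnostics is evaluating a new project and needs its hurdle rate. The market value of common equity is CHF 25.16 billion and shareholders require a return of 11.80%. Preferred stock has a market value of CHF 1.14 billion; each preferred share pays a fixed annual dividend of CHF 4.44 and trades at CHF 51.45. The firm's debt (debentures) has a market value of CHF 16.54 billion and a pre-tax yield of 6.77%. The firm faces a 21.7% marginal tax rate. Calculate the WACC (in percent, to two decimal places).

Cost of preferred: Rp = 4.44 / 51.45 = 8.6297%.
Total capital V = 25.16 + 1.14 + 16.54 = 42.84.
Equity: weight = 25.16/42.84 = 0.5873; cost = 11.8%.
Preferred: weight = 1.14/42.84 = 0.0266; cost = 8.6297%.
Debentures: weight = 16.54/42.84 = 0.3861; after-tax cost = 6.77% × (1 − 21.7%) = 5.3009%.
WACC = 0.5873 × 11.8000% + 0.0266 × 8.6297% + 0.3861 × 5.3009% = 9.2064%.

9.21%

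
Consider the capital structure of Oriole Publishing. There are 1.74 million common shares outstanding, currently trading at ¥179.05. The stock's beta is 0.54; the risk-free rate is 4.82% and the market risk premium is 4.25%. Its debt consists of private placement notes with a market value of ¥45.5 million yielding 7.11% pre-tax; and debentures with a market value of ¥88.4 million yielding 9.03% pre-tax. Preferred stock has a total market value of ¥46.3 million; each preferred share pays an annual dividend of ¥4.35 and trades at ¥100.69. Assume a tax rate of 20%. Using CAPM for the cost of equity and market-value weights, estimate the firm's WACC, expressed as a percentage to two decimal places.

6.74%

Cost of equity via CAPM: Re = 4.82% + 0.54 × 4.25% = 7.1150%.
Cost of preferred: Rp = 4.35 / 100.69 = 4.3202%.
Market value of equity E = 179.05 × 1.74m = 311.547m.
Total capital V = 311.547 + 46.3 + 45.5 + 88.4 = 491.747.
Equity: weight = 311.547/491.747 = 0.6336; cost = 7.115%.
Preferred: weight = 46.3/491.747 = 0.0942; cost = 4.3202%.
Private placement notes: weight = 45.5/491.747 = 0.0925; after-tax cost = 7.11% × (1 − 20%) = 5.6880%.
Debentures: weight = 88.4/491.747 = 0.1798; after-tax cost = 9.03% × (1 − 20%) = 7.2240%.
WACC = 0.6336 × 7.1150% + 0.0942 × 4.3202% + 0.0925 × 5.6880% + 0.1798 × 7.2240% = 6.7394%.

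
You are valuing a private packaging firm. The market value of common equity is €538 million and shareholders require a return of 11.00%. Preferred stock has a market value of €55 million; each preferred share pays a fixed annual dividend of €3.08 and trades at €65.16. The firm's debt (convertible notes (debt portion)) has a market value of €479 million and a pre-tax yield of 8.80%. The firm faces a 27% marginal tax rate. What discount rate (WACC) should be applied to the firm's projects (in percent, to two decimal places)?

Cost of preferred: Rp = 3.08 / 65.16 = 4.7268%.
Total capital V = 538 + 55 + 479 = 1072.
Equity: weight = 538/1072 = 0.5019; cost = 11%.
Preferred: weight = 55/1072 = 0.0513; cost = 4.7268%.
Convertible notes (debt portion): weight = 479/1072 = 0.4468; after-tax cost = 8.8% × (1 − 27%) = 6.4240%.
WACC = 0.5019 × 11.0000% + 0.0513 × 4.7268% + 0.4468 × 6.4240% = 8.6335%.

8.63%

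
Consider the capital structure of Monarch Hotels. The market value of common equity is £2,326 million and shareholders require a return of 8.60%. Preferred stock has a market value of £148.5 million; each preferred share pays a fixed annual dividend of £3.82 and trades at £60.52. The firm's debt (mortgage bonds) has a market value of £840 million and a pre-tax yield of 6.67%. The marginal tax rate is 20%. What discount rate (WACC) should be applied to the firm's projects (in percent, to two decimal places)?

7.67%

Cost of preferred: Rp = 3.82 / 60.52 = 6.3120%.
Total capital V = 2326 + 148.5 + 840 = 3314.5.
Equity: weight = 2326/3314.5 = 0.7018; cost = 8.6%.
Preferred: weight = 148.5/3314.5 = 0.0448; cost = 6.312%.
Mortgage bonds: weight = 840/3314.5 = 0.2534; after-tax cost = 6.67% × (1 − 20%) = 5.3360%.
WACC = 0.7018 × 8.6000% + 0.0448 × 6.3120% + 0.2534 × 5.3360% = 7.6703%.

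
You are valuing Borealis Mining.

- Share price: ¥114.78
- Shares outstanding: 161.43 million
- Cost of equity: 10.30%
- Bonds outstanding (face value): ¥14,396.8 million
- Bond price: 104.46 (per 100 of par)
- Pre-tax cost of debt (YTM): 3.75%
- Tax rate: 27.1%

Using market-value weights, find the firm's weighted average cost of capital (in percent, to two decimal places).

Market value of equity E = 114.78 × 161.43m = 18528.9354m. Market value of debt D = 14396.8m × 104.46/100 = 15038.89728m.
Total capital V = 18528.9354 + 15038.89728 = 33567.83268.
Equity: weight = 18528.9354/33567.83268 = 0.5520; cost = 10.3%.
Bonds outstanding: weight = 15038.89728/33567.83268 = 0.4480; after-tax cost = 3.75% × (1 − 27.1%) = 2.7338%.
WACC = 0.5520 × 10.3000% + 0.4480 × 2.7338% = 6.9102%.

6.91%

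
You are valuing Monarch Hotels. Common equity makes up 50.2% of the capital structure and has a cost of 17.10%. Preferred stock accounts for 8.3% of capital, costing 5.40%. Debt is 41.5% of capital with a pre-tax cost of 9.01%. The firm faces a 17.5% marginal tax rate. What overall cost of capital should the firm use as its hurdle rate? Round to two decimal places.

After-tax cost of debt = 9.01% × (1 − 17.5%) = 7.4332%.
WACC = 0.502 × 17.1000% + 0.083 × 5.4000% + 0.415 × 7.4332% = 12.1172%.

12.12%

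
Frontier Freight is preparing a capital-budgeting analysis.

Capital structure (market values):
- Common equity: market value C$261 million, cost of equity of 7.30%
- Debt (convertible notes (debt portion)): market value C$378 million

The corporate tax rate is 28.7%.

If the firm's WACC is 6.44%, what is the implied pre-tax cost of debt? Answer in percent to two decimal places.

Total capital V = 261 + 378 = 639.
Equity weight = 261/639 = 0.4085.
Convertible notes (debt portion) weight = 378/639 = 0.5915.
Equity contribution = 0.4085 × 7.3% = 2.9817%.
Remaining for debt = 6.44% − 2.9817% = 3.4583%.
Rd × (1 − 28.7%) × 0.5915 = 3.4583%  ⇒  Rd = 8.1994%.

8.20%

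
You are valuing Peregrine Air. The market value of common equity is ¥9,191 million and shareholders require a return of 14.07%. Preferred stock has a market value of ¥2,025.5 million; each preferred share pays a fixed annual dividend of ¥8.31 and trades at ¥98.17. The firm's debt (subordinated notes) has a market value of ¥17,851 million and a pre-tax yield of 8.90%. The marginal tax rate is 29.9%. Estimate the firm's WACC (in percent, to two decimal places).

Cost of preferred: Rp = 8.31 / 98.17 = 8.4649%.
Total capital V = 9191 + 2025.5 + 17851 = 29067.5.
Equity: weight = 9191/29067.5 = 0.3162; cost = 14.07%.
Preferred: weight = 2025.5/29067.5 = 0.0697; cost = 8.4649%.
Subordinated notes: weight = 17851/29067.5 = 0.6141; after-tax cost = 8.9% × (1 − 29.9%) = 6.2389%.
WACC = 0.3162 × 14.0700% + 0.0697 × 8.4649% + 0.6141 × 6.2389% = 8.8702%.

8.87%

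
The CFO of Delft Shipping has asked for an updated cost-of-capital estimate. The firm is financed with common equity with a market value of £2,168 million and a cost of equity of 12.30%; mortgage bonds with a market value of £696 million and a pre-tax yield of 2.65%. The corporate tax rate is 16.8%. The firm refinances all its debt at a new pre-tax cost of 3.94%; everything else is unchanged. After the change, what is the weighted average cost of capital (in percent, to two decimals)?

After the change:
Total capital V = 2168 + 696 = 2864.
Equity: weight = 2168/2864 = 0.7570; cost = 12.3%.
Mortgage bonds: weight = 696/2864 = 0.2430; after-tax cost = 3.94% × (1 − 16.8%) = 3.2781%.
WACC = 0.7570 × 12.3000% + 0.2430 × 3.2781% = 10.1075%.

10.11%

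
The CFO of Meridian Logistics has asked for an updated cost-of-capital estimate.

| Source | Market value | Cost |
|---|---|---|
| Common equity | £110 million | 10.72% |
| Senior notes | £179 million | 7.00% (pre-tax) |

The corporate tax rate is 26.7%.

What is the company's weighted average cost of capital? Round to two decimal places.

Total capital V = 110 + 179 = 289.
Equity: weight = 110/289 = 0.3806; cost = 10.72%.
Senior notes: weight = 179/289 = 0.6194; after-tax cost = 7% × (1 − 26.7%) = 5.1310%.
WACC = 0.3806 × 10.7200% + 0.6194 × 5.1310% = 7.2583%.

7.26%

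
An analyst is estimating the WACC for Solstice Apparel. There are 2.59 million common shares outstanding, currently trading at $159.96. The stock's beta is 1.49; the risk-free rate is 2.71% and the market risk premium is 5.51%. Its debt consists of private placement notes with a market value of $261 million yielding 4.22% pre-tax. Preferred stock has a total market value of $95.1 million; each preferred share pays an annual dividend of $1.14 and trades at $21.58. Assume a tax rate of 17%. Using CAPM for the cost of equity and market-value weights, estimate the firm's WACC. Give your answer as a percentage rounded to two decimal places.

7.71%

Cost of equity via CAPM: Re = 2.71% + 1.49 × 5.51% = 10.9199%.
Cost of preferred: Rp = 1.14 / 21.58 = 5.2827%.
Market value of equity E = 159.96 × 2.59m = 414.2964m.
Total capital V = 414.2964 + 95.1 + 261 = 770.3964.
Equity: weight = 414.2964/770.3964 = 0.5378; cost = 10.9199%.
Preferred: weight = 95.1/770.3964 = 0.1234; cost = 5.2827%.
Private placement notes: weight = 261/770.3964 = 0.3388; after-tax cost = 4.22% × (1 − 17%) = 3.5026%.
WACC = 0.5378 × 10.9199% + 0.1234 × 5.2827% + 0.3388 × 3.5026% = 7.7111%.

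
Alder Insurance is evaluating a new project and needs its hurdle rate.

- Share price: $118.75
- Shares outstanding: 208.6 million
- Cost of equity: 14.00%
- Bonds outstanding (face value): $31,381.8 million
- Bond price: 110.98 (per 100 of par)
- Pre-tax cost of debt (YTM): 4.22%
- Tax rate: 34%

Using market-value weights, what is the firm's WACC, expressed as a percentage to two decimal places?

Market value of equity E = 118.75 × 208.6m = 24771.25m. Market value of debt D = 31381.8m × 110.98/100 = 34827.52164m.
Total capital V = 24771.25 + 34827.52164 = 59598.77164.
Equity: weight = 24771.25/59598.77164 = 0.4156; cost = 14%.
Bonds outstanding: weight = 34827.52164/59598.77164 = 0.5844; after-tax cost = 4.22% × (1 − 34%) = 2.7852%.
WACC = 0.4156 × 14.0000% + 0.5844 × 2.7852% = 7.4464%.

7.45%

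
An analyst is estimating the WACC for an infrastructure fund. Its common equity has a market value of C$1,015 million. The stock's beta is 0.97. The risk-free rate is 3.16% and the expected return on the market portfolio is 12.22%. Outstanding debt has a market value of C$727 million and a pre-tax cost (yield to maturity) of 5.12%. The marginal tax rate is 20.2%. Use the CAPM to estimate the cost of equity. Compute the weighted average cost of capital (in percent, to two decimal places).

8.67%

Market risk premium = 12.22% − 3.16% = 9.06%.
Cost of equity via CAPM: Re = 3.16% + 0.97 × 9.06% = 11.9482%.
Total capital V = 1015 + 727 = 1742.
Equity: weight = 1015/1742 = 0.5827; cost = 11.9482%.
Debt: weight = 727/1742 = 0.4173; after-tax cost = 5.12% × (1 − 20.2%) = 4.0858%.
WACC = 0.5827 × 11.9482% + 0.4173 × 4.0858% = 8.6669%.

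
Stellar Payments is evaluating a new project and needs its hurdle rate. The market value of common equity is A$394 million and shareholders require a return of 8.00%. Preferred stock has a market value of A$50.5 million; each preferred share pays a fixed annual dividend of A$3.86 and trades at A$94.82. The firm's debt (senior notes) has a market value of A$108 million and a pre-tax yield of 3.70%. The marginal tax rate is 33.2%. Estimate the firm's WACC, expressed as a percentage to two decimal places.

Cost of preferred: Rp = 3.86 / 94.82 = 4.0709%.
Total capital V = 394 + 50.5 + 108 = 552.5.
Equity: weight = 394/552.5 = 0.7131; cost = 8%.
Preferred: weight = 50.5/552.5 = 0.0914; cost = 4.0709%.
Senior notes: weight = 108/552.5 = 0.1955; after-tax cost = 3.7% × (1 − 33.2%) = 2.4716%.
WACC = 0.7131 × 8.0000% + 0.0914 × 4.0709% + 0.1955 × 2.4716% = 6.5602%.

6.56%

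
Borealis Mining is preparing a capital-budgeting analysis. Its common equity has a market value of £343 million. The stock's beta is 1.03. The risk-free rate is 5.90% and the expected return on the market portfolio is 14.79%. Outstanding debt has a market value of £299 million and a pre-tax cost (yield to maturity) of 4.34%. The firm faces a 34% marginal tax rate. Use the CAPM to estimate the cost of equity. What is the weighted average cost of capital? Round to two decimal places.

9.38%

Market risk premium = 14.79% − 5.9% = 8.89%.
Cost of equity via CAPM: Re = 5.9% + 1.03 × 8.89% = 15.0567%.
Total capital V = 343 + 299 = 642.
Equity: weight = 343/642 = 0.5343; cost = 15.0567%.
Debt: weight = 299/642 = 0.4657; after-tax cost = 4.34% × (1 − 34%) = 2.8644%.
WACC = 0.5343 × 15.0567% + 0.4657 × 2.8644% = 9.3784%.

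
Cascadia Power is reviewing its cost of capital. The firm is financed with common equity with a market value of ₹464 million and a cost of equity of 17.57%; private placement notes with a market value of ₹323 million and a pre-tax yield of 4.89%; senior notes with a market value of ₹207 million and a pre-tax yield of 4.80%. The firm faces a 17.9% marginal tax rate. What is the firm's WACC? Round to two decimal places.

10.33%

Total capital V = 464 + 323 + 207 = 994.
Equity: weight = 464/994 = 0.4668; cost = 17.57%.
Private placement notes: weight = 323/994 = 0.3249; after-tax cost = 4.89% × (1 − 17.9%) = 4.0147%.
Senior notes: weight = 207/994 = 0.2082; after-tax cost = 4.8% × (1 − 17.9%) = 3.9408%.
WACC = 0.4668 × 17.5700% + 0.3249 × 4.0147% + 0.2082 × 3.9408% = 10.3269%.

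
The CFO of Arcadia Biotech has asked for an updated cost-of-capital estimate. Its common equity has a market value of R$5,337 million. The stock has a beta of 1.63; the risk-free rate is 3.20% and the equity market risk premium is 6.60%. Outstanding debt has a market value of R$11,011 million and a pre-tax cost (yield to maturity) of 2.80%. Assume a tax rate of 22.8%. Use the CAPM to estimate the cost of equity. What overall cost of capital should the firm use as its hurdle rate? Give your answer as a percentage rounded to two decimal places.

6.01%

Cost of equity via CAPM: Re = 3.2% + 1.63 × 6.6% = 13.9580%.
Total capital V = 5337 + 11011 = 16348.
Equity: weight = 5337/16348 = 0.3265; cost = 13.958%.
Debt: weight = 11011/16348 = 0.6735; after-tax cost = 2.8% × (1 − 22.8%) = 2.1616%.
WACC = 0.3265 × 13.9580% + 0.6735 × 2.1616% = 6.0127%.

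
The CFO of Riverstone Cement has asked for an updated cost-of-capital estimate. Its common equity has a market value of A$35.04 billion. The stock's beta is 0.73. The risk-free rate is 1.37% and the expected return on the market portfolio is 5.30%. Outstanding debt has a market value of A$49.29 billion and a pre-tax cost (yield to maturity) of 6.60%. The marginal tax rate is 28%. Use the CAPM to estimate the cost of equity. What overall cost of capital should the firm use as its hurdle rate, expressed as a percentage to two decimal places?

Market risk premium = 5.3% − 1.37% = 3.93%.
Cost of equity via CAPM: Re = 1.37% + 0.73 × 3.93% = 4.2389%.
Total capital V = 35.04 + 49.29 = 84.33.
Equity: weight = 35.04/84.33 = 0.4155; cost = 4.2389%.
Debt: weight = 49.29/84.33 = 0.5845; after-tax cost = 6.6% × (1 − 28%) = 4.7520%.
WACC = 0.4155 × 4.2389% + 0.5845 × 4.7520% = 4.5388%.

4.54%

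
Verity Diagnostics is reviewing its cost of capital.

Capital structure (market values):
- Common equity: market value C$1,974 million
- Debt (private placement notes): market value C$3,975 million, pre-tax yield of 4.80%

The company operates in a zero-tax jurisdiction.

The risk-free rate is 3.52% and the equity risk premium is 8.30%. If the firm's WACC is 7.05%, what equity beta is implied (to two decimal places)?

Total capital V = 1974 + 3975 = 5949.
Equity weight = 1974/5949 = 0.3318.
Private placement notes weight = 3975/5949 = 0.6682.
Debt contribution = 0.6682 × 4.8% × (1 − 0%) = 3.2073%.
Required equity contribution = 7.05% − 3.2073% = 3.8427%  ⇒  Re = 11.5808%.
CAPM: 11.5808% = 3.52% + β × 8.3%  ⇒  β = 0.9712.

0.97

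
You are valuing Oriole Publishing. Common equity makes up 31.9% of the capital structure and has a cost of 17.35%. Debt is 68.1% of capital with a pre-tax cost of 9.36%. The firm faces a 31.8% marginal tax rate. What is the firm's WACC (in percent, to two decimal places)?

9.88%

After-tax cost of debt = 9.36% × (1 − 31.8%) = 6.3835%.
WACC = 0.319 × 17.3500% + 0.681 × 6.3835% = 9.8818%.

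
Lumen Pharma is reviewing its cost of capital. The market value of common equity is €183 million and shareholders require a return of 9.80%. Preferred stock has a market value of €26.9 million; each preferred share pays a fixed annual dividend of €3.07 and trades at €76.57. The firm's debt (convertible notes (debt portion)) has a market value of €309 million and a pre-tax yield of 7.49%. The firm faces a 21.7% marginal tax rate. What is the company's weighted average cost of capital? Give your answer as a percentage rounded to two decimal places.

7.16%

Cost of preferred: Rp = 3.07 / 76.57 = 4.0094%.
Total capital V = 183 + 26.9 + 309 = 518.9.
Equity: weight = 183/518.9 = 0.3527; cost = 9.8%.
Preferred: weight = 26.9/518.9 = 0.0518; cost = 4.0094%.
Convertible notes (debt portion): weight = 309/518.9 = 0.5955; after-tax cost = 7.49% × (1 − 21.7%) = 5.8647%.
WACC = 0.3527 × 9.8000% + 0.0518 × 4.0094% + 0.5955 × 5.8647% = 7.1564%.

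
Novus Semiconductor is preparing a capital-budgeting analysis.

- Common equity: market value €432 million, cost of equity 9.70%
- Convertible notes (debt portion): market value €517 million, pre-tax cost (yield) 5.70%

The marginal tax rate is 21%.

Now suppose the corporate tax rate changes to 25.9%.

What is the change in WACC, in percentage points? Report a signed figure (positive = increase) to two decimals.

Current WACC:
Total capital V = 432 + 517 = 949.
Equity: weight = 432/949 = 0.4552; cost = 9.7%.
Convertible notes (debt portion): weight = 517/949 = 0.5448; after-tax cost = 5.7% × (1 − 21%) = 4.5030%.
WACC = 0.4552 × 9.7000% + 0.5448 × 4.5030% = 6.8688%.
After the change:
Total capital V = 432 + 517 = 949.
Equity: weight = 432/949 = 0.4552; cost = 9.7%.
Convertible notes (debt portion): weight = 517/949 = 0.5448; after-tax cost = 5.7% × (1 − 25.9%) = 4.2237%.
WACC = 0.4552 × 9.7000% + 0.5448 × 4.2237% = 6.7166%.
Change in WACC = 6.7166% − 6.8688% = -0.1522 pp.

-0.15 pp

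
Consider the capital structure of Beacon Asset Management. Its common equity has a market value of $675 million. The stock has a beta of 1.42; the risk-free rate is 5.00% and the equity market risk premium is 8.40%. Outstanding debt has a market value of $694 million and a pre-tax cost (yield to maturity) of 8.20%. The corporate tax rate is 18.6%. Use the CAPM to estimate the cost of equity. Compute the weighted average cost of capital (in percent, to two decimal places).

11.73%

Cost of equity via CAPM: Re = 5.0% + 1.42 × 8.4% = 16.9280%.
Total capital V = 675 + 694 = 1369.
Equity: weight = 675/1369 = 0.4931; cost = 16.928%.
Debt: weight = 694/1369 = 0.5069; after-tax cost = 8.2% × (1 − 18.6%) = 6.6748%.
WACC = 0.4931 × 16.9280% + 0.5069 × 6.6748% = 11.7302%.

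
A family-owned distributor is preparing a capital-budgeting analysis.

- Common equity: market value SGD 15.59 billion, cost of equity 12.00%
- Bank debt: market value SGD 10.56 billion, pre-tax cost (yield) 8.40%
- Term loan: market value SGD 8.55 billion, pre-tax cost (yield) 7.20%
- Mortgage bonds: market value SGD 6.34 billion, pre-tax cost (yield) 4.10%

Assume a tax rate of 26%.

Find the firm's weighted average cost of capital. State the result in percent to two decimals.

7.74%

Total capital V = 15.59 + 10.56 + 8.55 + 6.34 = 41.04.
Equity: weight = 15.59/41.04 = 0.3799; cost = 12%.
Bank debt: weight = 10.56/41.04 = 0.2573; after-tax cost = 8.4% × (1 − 26%) = 6.2160%.
Term loan: weight = 8.55/41.04 = 0.2083; after-tax cost = 7.2% × (1 − 26%) = 5.3280%.
Mortgage bonds: weight = 6.34/41.04 = 0.1545; after-tax cost = 4.1% × (1 − 26%) = 3.0340%.
WACC = 0.3799 × 12.0000% + 0.2573 × 6.2160% + 0.2083 × 5.3280% + 0.1545 × 3.0340% = 7.7366%.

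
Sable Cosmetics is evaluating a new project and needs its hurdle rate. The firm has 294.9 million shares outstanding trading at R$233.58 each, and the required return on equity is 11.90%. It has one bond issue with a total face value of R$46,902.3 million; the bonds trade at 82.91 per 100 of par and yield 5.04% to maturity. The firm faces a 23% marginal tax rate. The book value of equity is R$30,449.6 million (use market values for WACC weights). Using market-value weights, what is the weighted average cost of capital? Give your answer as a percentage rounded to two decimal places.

9.01%

Market value of equity E = 233.58 × 294.9m = 68882.742m. Market value of debt D = 46902.3m × 82.91/100 = 38886.69693m.
Total capital V = 68882.742 + 38886.69693 = 107769.43893.
Equity: weight = 68882.742/107769.43893 = 0.6392; cost = 11.9%.
Bonds outstanding: weight = 38886.69693/107769.43893 = 0.3608; after-tax cost = 5.04% × (1 − 23%) = 3.8808%.
WACC = 0.6392 × 11.9000% + 0.3608 × 3.8808% = 9.0064%.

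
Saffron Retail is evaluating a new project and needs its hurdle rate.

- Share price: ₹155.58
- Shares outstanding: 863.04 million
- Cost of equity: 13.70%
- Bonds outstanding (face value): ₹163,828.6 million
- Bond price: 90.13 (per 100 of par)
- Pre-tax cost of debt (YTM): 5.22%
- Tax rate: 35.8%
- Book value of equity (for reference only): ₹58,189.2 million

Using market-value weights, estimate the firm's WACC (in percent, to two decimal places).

Market value of equity E = 155.58 × 863.04m = 134271.7632m. Market value of debt D = 163828.6m × 90.13/100 = 147658.71718m.
Total capital V = 134271.7632 + 147658.71718 = 281930.48038.
Equity: weight = 134271.7632/281930.48038 = 0.4763; cost = 13.7%.
Bonds outstanding: weight = 147658.71718/281930.48038 = 0.5237; after-tax cost = 5.22% × (1 − 35.8%) = 3.3512%.
WACC = 0.4763 × 13.7000% + 0.5237 × 3.3512% = 8.2799%.

8.28%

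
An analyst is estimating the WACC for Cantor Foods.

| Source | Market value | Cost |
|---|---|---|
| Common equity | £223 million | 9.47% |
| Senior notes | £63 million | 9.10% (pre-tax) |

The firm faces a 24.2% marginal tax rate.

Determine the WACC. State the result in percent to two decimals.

Total capital V = 223 + 63 = 286.
Equity: weight = 223/286 = 0.7797; cost = 9.47%.
Senior notes: weight = 63/286 = 0.2203; after-tax cost = 9.1% × (1 − 24.2%) = 6.8978%.
WACC = 0.7797 × 9.4700% + 0.2203 × 6.8978% = 8.9034%.

8.90%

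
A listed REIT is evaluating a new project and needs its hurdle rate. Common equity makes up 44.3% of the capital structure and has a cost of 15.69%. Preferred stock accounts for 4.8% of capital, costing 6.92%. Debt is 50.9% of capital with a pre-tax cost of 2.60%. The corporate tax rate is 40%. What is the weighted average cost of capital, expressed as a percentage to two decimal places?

After-tax cost of debt = 2.6% × (1 − 40%) = 1.5600%.
WACC = 0.443 × 15.6900% + 0.048 × 6.9200% + 0.509 × 1.5600% = 8.0769%.

8.08%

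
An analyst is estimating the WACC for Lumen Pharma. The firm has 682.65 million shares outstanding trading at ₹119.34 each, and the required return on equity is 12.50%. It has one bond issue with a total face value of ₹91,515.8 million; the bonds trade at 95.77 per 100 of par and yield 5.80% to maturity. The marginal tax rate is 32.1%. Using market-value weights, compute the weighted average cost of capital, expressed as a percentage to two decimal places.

Market value of equity E = 119.34 × 682.65m = 81467.451m. Market value of debt D = 91515.8m × 95.77/100 = 87644.68166m.
Total capital V = 81467.451 + 87644.68166 = 169112.13266.
Equity: weight = 81467.451/169112.13266 = 0.4817; cost = 12.5%.
Bonds outstanding: weight = 87644.68166/169112.13266 = 0.5183; after-tax cost = 5.8% × (1 − 32.1%) = 3.9382%.
WACC = 0.4817 × 12.5000% + 0.5183 × 3.9382% = 8.0627%.

8.06%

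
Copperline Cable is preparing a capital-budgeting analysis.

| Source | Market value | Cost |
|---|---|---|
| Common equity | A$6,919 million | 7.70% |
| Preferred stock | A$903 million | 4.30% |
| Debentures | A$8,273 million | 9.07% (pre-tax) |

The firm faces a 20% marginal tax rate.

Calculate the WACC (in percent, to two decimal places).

7.28%

Total capital V = 6919 + 903 + 8273 = 16095.
Equity: weight = 6919/16095 = 0.4299; cost = 7.7%.
Preferred: weight = 903/16095 = 0.0561; cost = 4.3%.
Debentures: weight = 8273/16095 = 0.5140; after-tax cost = 9.07% × (1 − 20%) = 7.2560%.
WACC = 0.4299 × 7.7000% + 0.0561 × 4.3000% + 0.5140 × 7.2560% = 7.2810%.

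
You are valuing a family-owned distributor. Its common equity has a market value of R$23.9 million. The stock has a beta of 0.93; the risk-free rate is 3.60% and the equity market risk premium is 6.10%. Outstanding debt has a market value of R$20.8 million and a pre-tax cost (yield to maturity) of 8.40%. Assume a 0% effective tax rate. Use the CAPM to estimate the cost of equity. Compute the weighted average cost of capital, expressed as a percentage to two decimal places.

Cost of equity via CAPM: Re = 3.6% + 0.93 × 6.1% = 9.2730%.
Total capital V = 23.9 + 20.8 = 44.7.
Equity: weight = 23.9/44.7 = 0.5347; cost = 9.273%.
Debt: weight = 20.8/44.7 = 0.4653; after-tax cost = 8.4% × (1 − 0%) = 8.4000%.
WACC = 0.5347 × 9.2730% + 0.4653 × 8.4000% = 8.8668%.

8.87%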